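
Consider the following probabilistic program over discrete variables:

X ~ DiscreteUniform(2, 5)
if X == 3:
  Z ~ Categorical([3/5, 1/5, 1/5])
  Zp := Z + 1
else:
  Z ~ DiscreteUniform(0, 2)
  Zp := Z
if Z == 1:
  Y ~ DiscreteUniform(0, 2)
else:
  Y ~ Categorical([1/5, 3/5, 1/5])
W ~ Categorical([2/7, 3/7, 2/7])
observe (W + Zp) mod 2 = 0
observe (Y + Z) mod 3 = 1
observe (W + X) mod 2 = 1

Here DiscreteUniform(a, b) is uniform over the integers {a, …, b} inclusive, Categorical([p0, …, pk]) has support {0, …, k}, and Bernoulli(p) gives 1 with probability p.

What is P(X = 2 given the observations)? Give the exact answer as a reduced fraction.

Enumerate traces; 8 have nonzero weight after conditioning:
  (X=2, Z=1, Y=0, W=1) weight 1/84
  (X=3, Z=1, Y=0, W=0) weight 1/210
  (X=3, Z=1, Y=0, W=2) weight 1/210
  (X=4, Z=1, Y=0, W=1) weight 1/84
  (X=5, Z=0, Y=1, W=0) weight 1/70
  (X=5, Z=0, Y=1, W=2) weight 1/70
  (X=5, Z=2, Y=2, W=0) weight 1/210
  (X=5, Z=2, Y=2, W=2) weight 1/210
Group by X:
  weight(X=2) = 1/84
  weight(X=3) = 1/105
  weight(X=4) = 1/84
  weight(X=5) = 4/105
Total weight = 1/84 + 1/105 + 1/84 + 4/105 = 1/14
P(X=2 | obs) = 1/84 / 1/14 = 1/6
P(X=3 | obs) = 1/105 / 1/14 = 2/15
P(X=4 | obs) = 1/84 / 1/14 = 1/6
P(X=5 | obs) = 4/105 / 1/14 = 8/15

P(X = 2 | obs) = 1/6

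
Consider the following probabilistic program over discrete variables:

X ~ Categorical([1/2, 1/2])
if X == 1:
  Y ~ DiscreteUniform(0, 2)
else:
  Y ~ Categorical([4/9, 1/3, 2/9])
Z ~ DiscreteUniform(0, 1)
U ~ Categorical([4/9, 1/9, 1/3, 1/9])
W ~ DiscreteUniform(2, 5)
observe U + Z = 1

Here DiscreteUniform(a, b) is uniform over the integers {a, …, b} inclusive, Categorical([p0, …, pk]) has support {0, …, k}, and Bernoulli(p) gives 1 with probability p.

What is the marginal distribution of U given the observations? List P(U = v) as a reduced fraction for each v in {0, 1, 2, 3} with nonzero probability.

Enumerate traces; 48 have nonzero weight after conditioning:
  (X=0, Y=0, Z=0, U=1, W=2) weight 1/324
  (X=0, Y=0, Z=0, U=1, W=3) weight 1/324
  (X=0, Y=0, Z=0, U=1, W=4) weight 1/324
  (X=0, Y=0, Z=0, U=1, W=5) weight 1/324
  (X=0, Y=0, Z=1, U=0, W=2) weight 1/81
  (X=0, Y=0, Z=1, U=0, W=3) weight 1/81
  (X=0, Y=0, Z=1, U=0, W=4) weight 1/81
  (X=0, Y=0, Z=1, U=0, W=5) weight 1/81
  … 40 more
Group by U:
  weight(U=0) = 2/9
  weight(U=1) = 1/18
Total weight = 2/9 + 1/18 = 5/18
P(U=0 | obs) = 2/9 / 5/18 = 4/5
P(U=1 | obs) = 1/18 / 5/18 = 1/5

P(U=0) = 4/5, P(U=1) = 1/5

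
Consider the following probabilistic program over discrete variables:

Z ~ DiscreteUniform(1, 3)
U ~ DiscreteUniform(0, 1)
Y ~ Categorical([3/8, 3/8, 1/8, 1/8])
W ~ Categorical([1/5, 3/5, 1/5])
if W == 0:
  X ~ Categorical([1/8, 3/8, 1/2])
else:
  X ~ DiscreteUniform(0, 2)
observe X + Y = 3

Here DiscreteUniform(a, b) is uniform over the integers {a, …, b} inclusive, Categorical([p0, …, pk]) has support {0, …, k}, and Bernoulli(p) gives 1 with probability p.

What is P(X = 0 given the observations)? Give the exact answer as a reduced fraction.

P(X = 0 | obs) = 35/208

Enumerate traces; 54 have nonzero weight after conditioning:
  (Z=1, U=0, Y=1, W=0, X=2) weight 1/160
  (Z=1, U=0, Y=1, W=1, X=2) weight 1/80
  (Z=1, U=0, Y=1, W=2, X=2) weight 1/240
  (Z=1, U=0, Y=2, W=0, X=1) weight 1/640
  (Z=1, U=0, Y=2, W=1, X=1) weight 1/240
  (Z=1, U=0, Y=2, W=2, X=1) weight 1/720
  (Z=1, U=0, Y=3, W=0, X=0) weight 1/1920
  (Z=1, U=0, Y=3, W=1, X=0) weight 1/240
  … 46 more
Group by X:
  weight(X=0) = 7/192
  weight(X=1) = 41/960
  weight(X=2) = 11/80
Total weight = 7/192 + 41/960 + 11/80 = 13/60
P(X=0 | obs) = 7/192 / 13/60 = 35/208
P(X=1 | obs) = 41/960 / 13/60 = 41/208
P(X=2 | obs) = 11/80 / 13/60 = 33/52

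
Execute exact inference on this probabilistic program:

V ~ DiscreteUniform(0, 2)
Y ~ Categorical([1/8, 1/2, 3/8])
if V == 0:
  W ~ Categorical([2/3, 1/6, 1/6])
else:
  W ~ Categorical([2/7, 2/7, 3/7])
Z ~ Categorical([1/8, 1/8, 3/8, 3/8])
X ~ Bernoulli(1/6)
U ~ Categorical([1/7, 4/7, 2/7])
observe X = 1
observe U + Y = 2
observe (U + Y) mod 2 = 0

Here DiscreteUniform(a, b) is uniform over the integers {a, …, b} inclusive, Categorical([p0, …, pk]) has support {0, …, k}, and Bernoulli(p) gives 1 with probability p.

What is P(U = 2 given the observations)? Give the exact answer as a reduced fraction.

Enumerate traces; 108 have nonzero weight after conditioning:
  (V=0, Y=0, W=0, Z=0, X=1, U=2) weight 1/6048
  (V=0, Y=0, W=0, Z=1, X=1, U=2) weight 1/6048
  (V=0, Y=0, W=0, Z=2, X=1, U=2) weight 1/2016
  (V=0, Y=0, W=0, Z=3, X=1, U=2) weight 1/2016
  (V=0, Y=0, W=1, Z=0, X=1, U=2) weight 1/24192
  (V=0, Y=0, W=1, Z=1, X=1, U=2) weight 1/24192
  (V=0, Y=0, W=1, Z=2, X=1, U=2) weight 1/8064
  (V=0, Y=0, W=1, Z=3, X=1, U=2) weight 1/8064
  (V=0, Y=1, W=0, Z=0, X=1, U=1) weight 1/756
  (V=0, Y=2, W=0, Z=0, X=1, U=0) weight 1/4032
  … 98 more
Group by U:
  weight(U=0) = 1/112
  weight(U=1) = 1/21
  weight(U=2) = 1/168
Total weight = 1/112 + 1/21 + 1/168 = 1/16
P(U=0 | obs) = 1/112 / 1/16 = 1/7
P(U=1 | obs) = 1/21 / 1/16 = 16/21
P(U=2 | obs) = 1/168 / 1/16 = 2/21

P(U = 2 | obs) = 2/21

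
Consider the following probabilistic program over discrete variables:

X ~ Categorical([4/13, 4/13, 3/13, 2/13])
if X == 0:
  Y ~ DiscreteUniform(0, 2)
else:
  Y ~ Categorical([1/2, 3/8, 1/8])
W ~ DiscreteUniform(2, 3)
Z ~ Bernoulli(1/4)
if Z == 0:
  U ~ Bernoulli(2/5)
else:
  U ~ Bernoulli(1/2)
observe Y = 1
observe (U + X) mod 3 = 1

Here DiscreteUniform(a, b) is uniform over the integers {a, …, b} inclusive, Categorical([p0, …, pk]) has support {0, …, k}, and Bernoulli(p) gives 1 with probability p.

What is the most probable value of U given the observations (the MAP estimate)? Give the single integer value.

Enumerate traces; 12 have nonzero weight after conditioning:
  (X=0, Y=1, W=2, Z=0, U=1) weight 1/65
  (X=0, Y=1, W=2, Z=1, U=1) weight 1/156
  (X=0, Y=1, W=3, Z=0, U=1) weight 1/65
  (X=0, Y=1, W=3, Z=1, U=1) weight 1/156
  (X=1, Y=1, W=2, Z=0, U=0) weight 27/1040
  (X=1, Y=1, W=2, Z=1, U=0) weight 3/416
  (X=1, Y=1, W=3, Z=0, U=0) weight 27/1040
  (X=1, Y=1, W=3, Z=1, U=0) weight 3/416
  … 4 more
Group by U:
  weight(U=0) = 69/1040
  weight(U=1) = 85/1248
Total weight = 69/1040 + 85/1248 = 839/6240
P(U=0 | obs) = 69/1040 / 839/6240 = 414/839
P(U=1 | obs) = 85/1248 / 839/6240 = 425/839
argmax = 1

argmax_v P(U = v | obs) = 1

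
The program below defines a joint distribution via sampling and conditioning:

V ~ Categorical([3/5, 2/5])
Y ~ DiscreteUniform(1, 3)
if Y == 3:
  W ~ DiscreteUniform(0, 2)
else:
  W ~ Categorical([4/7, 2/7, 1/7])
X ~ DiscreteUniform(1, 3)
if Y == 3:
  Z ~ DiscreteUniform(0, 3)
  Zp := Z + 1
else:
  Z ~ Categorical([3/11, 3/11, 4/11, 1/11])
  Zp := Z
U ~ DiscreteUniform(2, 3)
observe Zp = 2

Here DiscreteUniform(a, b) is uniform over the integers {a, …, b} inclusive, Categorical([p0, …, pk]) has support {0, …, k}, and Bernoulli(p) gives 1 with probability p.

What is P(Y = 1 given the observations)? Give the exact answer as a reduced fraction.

P(Y = 1 | obs) = 16/43

Enumerate traces; 108 have nonzero weight after conditioning:
  (V=0, Y=1, W=0, X=1, Z=2, U=2) weight 8/1155
  (V=0, Y=1, W=0, X=1, Z=2, U=3) weight 8/1155
  (V=0, Y=1, W=0, X=2, Z=2, U=2) weight 8/1155
  (V=0, Y=1, W=0, X=2, Z=2, U=3) weight 8/1155
  (V=0, Y=1, W=0, X=3, Z=2, U=2) weight 8/1155
  (V=0, Y=1, W=0, X=3, Z=2, U=3) weight 8/1155
  (V=0, Y=1, W=1, X=1, Z=2, U=2) weight 4/1155
  (V=0, Y=1, W=1, X=1, Z=2, U=3) weight 4/1155
  (V=0, Y=2, W=0, X=1, Z=2, U=2) weight 8/1155
  (V=0, Y=3, W=0, X=1, Z=1, U=2) weight 1/360
  … 98 more
Group by Y:
  weight(Y=1) = 4/33
  weight(Y=2) = 4/33
  weight(Y=3) = 1/12
Total weight = 4/33 + 4/33 + 1/12 = 43/132
P(Y=1 | obs) = 4/33 / 43/132 = 16/43
P(Y=2 | obs) = 4/33 / 43/132 = 16/43
P(Y=3 | obs) = 1/12 / 43/132 = 11/43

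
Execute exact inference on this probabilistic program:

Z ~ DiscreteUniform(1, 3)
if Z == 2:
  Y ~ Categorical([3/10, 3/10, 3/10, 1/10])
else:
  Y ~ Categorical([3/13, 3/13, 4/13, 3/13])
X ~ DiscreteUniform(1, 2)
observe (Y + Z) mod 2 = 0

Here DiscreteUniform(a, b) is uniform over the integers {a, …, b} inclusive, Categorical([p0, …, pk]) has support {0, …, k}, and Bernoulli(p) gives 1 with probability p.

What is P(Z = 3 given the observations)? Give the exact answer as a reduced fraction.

P(Z = 3 | obs) = 10/33

Enumerate traces; 12 have nonzero weight after conditioning:
  (Z=1, Y=1, X=1) weight 1/26
  (Z=1, Y=1, X=2) weight 1/26
  (Z=1, Y=3, X=1) weight 1/26
  (Z=1, Y=3, X=2) weight 1/26
  (Z=2, Y=0, X=1) weight 1/20
  (Z=2, Y=0, X=2) weight 1/20
  (Z=2, Y=2, X=1) weight 1/20
  (Z=2, Y=2, X=2) weight 1/20
  (Z=3, Y=1, X=1) weight 1/26
  … 3 more
Group by Z:
  weight(Z=1) = 2/13
  weight(Z=2) = 1/5
  weight(Z=3) = 2/13
Total weight = 2/13 + 1/5 + 2/13 = 33/65
P(Z=1 | obs) = 2/13 / 33/65 = 10/33
P(Z=2 | obs) = 1/5 / 33/65 = 13/33
P(Z=3 | obs) = 2/13 / 33/65 = 10/33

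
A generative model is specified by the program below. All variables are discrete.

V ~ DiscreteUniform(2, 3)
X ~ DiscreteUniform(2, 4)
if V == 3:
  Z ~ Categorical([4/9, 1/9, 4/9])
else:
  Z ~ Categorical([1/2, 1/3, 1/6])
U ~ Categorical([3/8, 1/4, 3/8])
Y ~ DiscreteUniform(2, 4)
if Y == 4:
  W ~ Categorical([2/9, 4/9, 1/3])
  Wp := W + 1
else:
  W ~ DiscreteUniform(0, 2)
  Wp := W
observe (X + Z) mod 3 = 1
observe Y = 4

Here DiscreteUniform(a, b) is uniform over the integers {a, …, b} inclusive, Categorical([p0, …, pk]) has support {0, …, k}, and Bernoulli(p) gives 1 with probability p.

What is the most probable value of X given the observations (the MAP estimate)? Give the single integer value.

Enumerate traces; 54 have nonzero weight after conditioning:
  (V=2, X=2, Z=2, U=0, Y=4, W=0) weight 1/1296
  (V=2, X=2, Z=2, U=0, Y=4, W=1) weight 1/648
  (V=2, X=2, Z=2, U=0, Y=4, W=2) weight 1/864
  (V=2, X=2, Z=2, U=1, Y=4, W=0) weight 1/1944
  (V=2, X=2, Z=2, U=1, Y=4, W=1) weight 1/972
  (V=2, X=2, Z=2, U=1, Y=4, W=2) weight 1/1296
  (V=2, X=2, Z=2, U=2, Y=4, W=0) weight 1/1296
  (V=2, X=2, Z=2, U=2, Y=4, W=1) weight 1/648
  (V=2, X=3, Z=1, U=0, Y=4, W=0) weight 1/648
  (V=2, X=4, Z=0, U=0, Y=4, W=0) weight 1/432
  … 44 more
Group by X:
  weight(X=2) = 11/324
  weight(X=3) = 2/81
  weight(X=4) = 17/324
Total weight = 11/324 + 2/81 + 17/324 = 1/9
P(X=2 | obs) = 11/324 / 1/9 = 11/36
P(X=3 | obs) = 2/81 / 1/9 = 2/9
P(X=4 | obs) = 17/324 / 1/9 = 17/36
argmax = 4

argmax_v P(X = v | obs) = 4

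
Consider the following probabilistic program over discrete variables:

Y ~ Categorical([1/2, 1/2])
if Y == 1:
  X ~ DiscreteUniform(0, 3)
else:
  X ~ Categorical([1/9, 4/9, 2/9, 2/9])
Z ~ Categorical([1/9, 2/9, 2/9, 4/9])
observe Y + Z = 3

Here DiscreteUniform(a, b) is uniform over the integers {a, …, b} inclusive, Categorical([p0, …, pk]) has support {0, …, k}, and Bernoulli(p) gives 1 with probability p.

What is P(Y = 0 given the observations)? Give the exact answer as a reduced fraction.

P(Y = 0 | obs) = 2/3

Enumerate traces; 8 have nonzero weight after conditioning:
  (Y=0, X=0, Z=3) weight 2/81
  (Y=0, X=1, Z=3) weight 8/81
  (Y=0, X=2, Z=3) weight 4/81
  (Y=0, X=3, Z=3) weight 4/81
  (Y=1, X=0, Z=2) weight 1/36
  (Y=1, X=1, Z=2) weight 1/36
  (Y=1, X=2, Z=2) weight 1/36
  (Y=1, X=3, Z=2) weight 1/36
Group by Y:
  weight(Y=0) = 2/9
  weight(Y=1) = 1/9
Total weight = 2/9 + 1/9 = 1/3
P(Y=0 | obs) = 2/9 / 1/3 = 2/3
P(Y=1 | obs) = 1/9 / 1/3 = 1/3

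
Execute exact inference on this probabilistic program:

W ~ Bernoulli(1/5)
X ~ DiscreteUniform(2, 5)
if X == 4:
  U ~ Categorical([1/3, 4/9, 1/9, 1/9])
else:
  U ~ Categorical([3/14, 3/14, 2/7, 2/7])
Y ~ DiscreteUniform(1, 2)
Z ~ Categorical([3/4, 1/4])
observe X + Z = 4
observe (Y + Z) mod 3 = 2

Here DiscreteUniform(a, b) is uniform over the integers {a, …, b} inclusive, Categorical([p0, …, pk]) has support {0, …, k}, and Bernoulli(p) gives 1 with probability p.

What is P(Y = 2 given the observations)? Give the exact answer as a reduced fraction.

Enumerate traces; 16 have nonzero weight after conditioning:
  (W=0, X=3, U=0, Y=1, Z=1) weight 3/560
  (W=0, X=3, U=1, Y=1, Z=1) weight 3/560
  (W=0, X=3, U=2, Y=1, Z=1) weight 1/140
  (W=0, X=3, U=3, Y=1, Z=1) weight 1/140
  (W=0, X=4, U=0, Y=2, Z=0) weight 1/40
  (W=0, X=4, U=1, Y=2, Z=0) weight 1/30
  (W=0, X=4, U=2, Y=2, Z=0) weight 1/120
  (W=0, X=4, U=3, Y=2, Z=0) weight 1/120
  … 8 more
Group by Y:
  weight(Y=1) = 1/32
  weight(Y=2) = 3/32
Total weight = 1/32 + 3/32 = 1/8
P(Y=1 | obs) = 1/32 / 1/8 = 1/4
P(Y=2 | obs) = 3/32 / 1/8 = 3/4

P(Y = 2 | obs) = 3/4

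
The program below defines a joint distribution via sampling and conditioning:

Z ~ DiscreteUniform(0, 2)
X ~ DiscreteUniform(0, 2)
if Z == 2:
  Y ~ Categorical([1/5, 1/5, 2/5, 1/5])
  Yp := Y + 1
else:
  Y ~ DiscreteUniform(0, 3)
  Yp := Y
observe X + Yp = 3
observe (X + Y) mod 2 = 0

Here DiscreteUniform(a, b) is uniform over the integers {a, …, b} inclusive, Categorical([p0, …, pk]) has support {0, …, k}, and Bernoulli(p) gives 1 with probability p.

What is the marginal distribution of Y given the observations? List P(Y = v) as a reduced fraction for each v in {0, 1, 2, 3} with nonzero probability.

Enumerate traces; 3 have nonzero weight after conditioning:
  (Z=2, X=0, Y=2) weight 2/45
  (Z=2, X=1, Y=1) weight 1/45
  (Z=2, X=2, Y=0) weight 1/45
Group by Y:
  weight(Y=0) = 1/45
  weight(Y=1) = 1/45
  weight(Y=2) = 2/45
Total weight = 1/45 + 1/45 + 2/45 = 4/45
P(Y=0 | obs) = 1/45 / 4/45 = 1/4
P(Y=1 | obs) = 1/45 / 4/45 = 1/4
P(Y=2 | obs) = 2/45 / 4/45 = 1/2

P(Y=0) = 1/4, P(Y=1) = 1/4, P(Y=2) = 1/2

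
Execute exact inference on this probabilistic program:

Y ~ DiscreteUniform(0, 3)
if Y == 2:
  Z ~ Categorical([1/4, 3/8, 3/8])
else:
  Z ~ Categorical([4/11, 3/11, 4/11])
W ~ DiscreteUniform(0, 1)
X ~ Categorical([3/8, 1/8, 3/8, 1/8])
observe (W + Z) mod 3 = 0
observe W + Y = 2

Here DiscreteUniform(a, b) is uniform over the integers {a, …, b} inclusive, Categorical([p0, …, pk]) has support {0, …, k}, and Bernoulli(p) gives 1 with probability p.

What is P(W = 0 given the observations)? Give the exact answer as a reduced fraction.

P(W = 0 | obs) = 11/27

Enumerate traces; 8 have nonzero weight after conditioning:
  (Y=1, Z=2, W=1, X=0) weight 3/176
  (Y=1, Z=2, W=1, X=1) weight 1/176
  (Y=1, Z=2, W=1, X=2) weight 3/176
  (Y=1, Z=2, W=1, X=3) weight 1/176
  (Y=2, Z=0, W=0, X=0) weight 3/256
  (Y=2, Z=0, W=0, X=1) weight 1/256
  (Y=2, Z=0, W=0, X=2) weight 3/256
  (Y=2, Z=0, W=0, X=3) weight 1/256
Group by W:
  weight(W=0) = 1/32
  weight(W=1) = 1/22
Total weight = 1/32 + 1/22 = 27/352
P(W=0 | obs) = 1/32 / 27/352 = 11/27
P(W=1 | obs) = 1/22 / 27/352 = 16/27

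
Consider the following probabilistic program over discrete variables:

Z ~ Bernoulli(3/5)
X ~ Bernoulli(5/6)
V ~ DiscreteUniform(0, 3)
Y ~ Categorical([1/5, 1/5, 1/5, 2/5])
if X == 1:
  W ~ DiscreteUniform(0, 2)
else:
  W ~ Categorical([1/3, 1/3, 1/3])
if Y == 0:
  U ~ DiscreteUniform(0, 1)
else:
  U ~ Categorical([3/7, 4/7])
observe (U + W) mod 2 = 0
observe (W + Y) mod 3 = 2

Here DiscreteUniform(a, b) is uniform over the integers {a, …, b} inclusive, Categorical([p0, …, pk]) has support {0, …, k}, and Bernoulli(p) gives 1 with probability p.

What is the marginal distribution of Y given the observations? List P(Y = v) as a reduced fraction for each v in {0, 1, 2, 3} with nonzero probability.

Enumerate traces; 64 have nonzero weight after conditioning:
  (Z=0, X=0, V=0, Y=0, W=2, U=0) weight 1/1800
  (Z=0, X=0, V=0, Y=1, W=1, U=1) weight 1/1575
  (Z=0, X=0, V=0, Y=2, W=0, U=0) weight 1/2100
  (Z=0, X=0, V=0, Y=3, W=2, U=0) weight 1/1050
  (Z=0, X=0, V=1, Y=0, W=2, U=0) weight 1/1800
  (Z=0, X=0, V=1, Y=1, W=1, U=1) weight 1/1575
  (Z=0, X=0, V=1, Y=2, W=0, U=0) weight 1/2100
  (Z=0, X=0, V=1, Y=3, W=2, U=0) weight 1/1050
  … 56 more
Group by Y:
  weight(Y=0) = 1/30
  weight(Y=1) = 4/105
  weight(Y=2) = 1/35
  weight(Y=3) = 2/35
Total weight = 1/30 + 4/105 + 1/35 + 2/35 = 11/70
P(Y=0 | obs) = 1/30 / 11/70 = 7/33
P(Y=1 | obs) = 4/105 / 11/70 = 8/33
P(Y=2 | obs) = 1/35 / 11/70 = 2/11
P(Y=3 | obs) = 2/35 / 11/70 = 4/11

P(Y=0) = 7/33, P(Y=1) = 8/33, P(Y=2) = 2/11, P(Y=3) = 4/11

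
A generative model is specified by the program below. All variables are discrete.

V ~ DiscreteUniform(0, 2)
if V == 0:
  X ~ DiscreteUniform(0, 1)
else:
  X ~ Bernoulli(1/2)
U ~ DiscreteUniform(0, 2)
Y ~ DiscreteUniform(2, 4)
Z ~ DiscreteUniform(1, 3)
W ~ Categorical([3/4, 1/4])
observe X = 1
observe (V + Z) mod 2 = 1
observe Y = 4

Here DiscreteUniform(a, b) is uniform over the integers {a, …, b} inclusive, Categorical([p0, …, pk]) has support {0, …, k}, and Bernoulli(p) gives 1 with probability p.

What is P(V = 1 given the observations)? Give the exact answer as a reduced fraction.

P(V = 1 | obs) = 1/5

Enumerate traces; 30 have nonzero weight after conditioning:
  (V=0, X=1, U=0, Y=4, Z=1, W=0) weight 1/216
  (V=0, X=1, U=0, Y=4, Z=1, W=1) weight 1/648
  (V=0, X=1, U=0, Y=4, Z=3, W=0) weight 1/216
  (V=0, X=1, U=0, Y=4, Z=3, W=1) weight 1/648
  (V=0, X=1, U=1, Y=4, Z=1, W=0) weight 1/216
  (V=0, X=1, U=1, Y=4, Z=1, W=1) weight 1/648
  (V=0, X=1, U=1, Y=4, Z=3, W=0) weight 1/216
  (V=0, X=1, U=1, Y=4, Z=3, W=1) weight 1/648
  (V=1, X=1, U=0, Y=4, Z=2, W=0) weight 1/216
  (V=2, X=1, U=0, Y=4, Z=1, W=0) weight 1/216
  … 20 more
Group by V:
  weight(V=0) = 1/27
  weight(V=1) = 1/54
  weight(V=2) = 1/27
Total weight = 1/27 + 1/54 + 1/27 = 5/54
P(V=0 | obs) = 1/27 / 5/54 = 2/5
P(V=1 | obs) = 1/54 / 5/54 = 1/5
P(V=2 | obs) = 1/27 / 5/54 = 2/5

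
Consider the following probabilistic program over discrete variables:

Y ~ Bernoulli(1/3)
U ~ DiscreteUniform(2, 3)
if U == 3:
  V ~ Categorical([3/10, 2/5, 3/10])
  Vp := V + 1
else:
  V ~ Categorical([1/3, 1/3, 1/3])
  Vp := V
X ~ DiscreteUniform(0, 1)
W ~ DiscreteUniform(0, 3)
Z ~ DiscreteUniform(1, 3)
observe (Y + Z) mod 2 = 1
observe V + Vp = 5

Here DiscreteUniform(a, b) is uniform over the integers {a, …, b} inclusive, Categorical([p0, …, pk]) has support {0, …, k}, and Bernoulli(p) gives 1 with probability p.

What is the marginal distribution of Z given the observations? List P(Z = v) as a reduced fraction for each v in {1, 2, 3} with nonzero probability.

Enumerate traces; 24 have nonzero weight after conditioning:
  (Y=0, U=3, V=2, X=0, W=0, Z=1) weight 1/240
  (Y=0, U=3, V=2, X=0, W=0, Z=3) weight 1/240
  (Y=0, U=3, V=2, X=0, W=1, Z=1) weight 1/240
  (Y=0, U=3, V=2, X=0, W=1, Z=3) weight 1/240
  (Y=0, U=3, V=2, X=0, W=2, Z=1) weight 1/240
  (Y=0, U=3, V=2, X=0, W=2, Z=3) weight 1/240
  (Y=0, U=3, V=2, X=0, W=3, Z=1) weight 1/240
  (Y=0, U=3, V=2, X=0, W=3, Z=3) weight 1/240
  (Y=1, U=3, V=2, X=0, W=0, Z=2) weight 1/480
  … 15 more
Group by Z:
  weight(Z=1) = 1/30
  weight(Z=2) = 1/60
  weight(Z=3) = 1/30
Total weight = 1/30 + 1/60 + 1/30 = 1/12
P(Z=1 | obs) = 1/30 / 1/12 = 2/5
P(Z=2 | obs) = 1/60 / 1/12 = 1/5
P(Z=3 | obs) = 1/30 / 1/12 = 2/5

P(Z=1) = 2/5, P(Z=2) = 1/5, P(Z=3) = 2/5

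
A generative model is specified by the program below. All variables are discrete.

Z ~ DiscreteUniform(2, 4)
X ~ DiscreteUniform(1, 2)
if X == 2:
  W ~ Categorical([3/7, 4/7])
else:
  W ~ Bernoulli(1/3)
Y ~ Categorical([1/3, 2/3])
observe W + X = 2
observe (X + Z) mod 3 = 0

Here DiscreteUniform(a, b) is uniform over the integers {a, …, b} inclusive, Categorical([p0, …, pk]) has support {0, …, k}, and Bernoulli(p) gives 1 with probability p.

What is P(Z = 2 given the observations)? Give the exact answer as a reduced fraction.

P(Z = 2 | obs) = 7/16

Enumerate traces; 4 have nonzero weight after conditioning:
  (Z=2, X=1, W=1, Y=0) weight 1/54
  (Z=2, X=1, W=1, Y=1) weight 1/27
  (Z=4, X=2, W=0, Y=0) weight 1/42
  (Z=4, X=2, W=0, Y=1) weight 1/21
Group by Z:
  weight(Z=2) = 1/18
  weight(Z=4) = 1/14
Total weight = 1/18 + 1/14 = 8/63
P(Z=2 | obs) = 1/18 / 8/63 = 7/16
P(Z=4 | obs) = 1/14 / 8/63 = 9/16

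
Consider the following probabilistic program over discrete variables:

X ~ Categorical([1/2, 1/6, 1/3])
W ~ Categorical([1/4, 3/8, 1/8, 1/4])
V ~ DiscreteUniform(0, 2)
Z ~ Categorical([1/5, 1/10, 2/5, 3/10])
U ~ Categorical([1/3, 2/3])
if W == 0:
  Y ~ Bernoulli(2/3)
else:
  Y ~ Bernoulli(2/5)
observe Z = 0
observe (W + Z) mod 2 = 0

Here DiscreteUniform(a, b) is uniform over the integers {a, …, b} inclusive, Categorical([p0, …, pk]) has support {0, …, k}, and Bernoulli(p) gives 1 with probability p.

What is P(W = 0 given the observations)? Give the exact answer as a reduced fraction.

P(W = 0 | obs) = 2/3

Enumerate traces; 72 have nonzero weight after conditioning:
  (X=0, W=0, V=0, Z=0, U=0, Y=0) weight 1/1080
  (X=0, W=0, V=0, Z=0, U=0, Y=1) weight 1/540
  (X=0, W=0, V=0, Z=0, U=1, Y=0) weight 1/540
  (X=0, W=0, V=0, Z=0, U=1, Y=1) weight 1/270
  (X=0, W=0, V=1, Z=0, U=0, Y=0) weight 1/1080
  (X=0, W=0, V=1, Z=0, U=0, Y=1) weight 1/540
  (X=0, W=0, V=1, Z=0, U=1, Y=0) weight 1/540
  (X=0, W=0, V=1, Z=0, U=1, Y=1) weight 1/270
  (X=0, W=2, V=0, Z=0, U=0, Y=0) weight 1/1200
  … 63 more
Group by W:
  weight(W=0) = 1/20
  weight(W=2) = 1/40
Total weight = 1/20 + 1/40 = 3/40
P(W=0 | obs) = 1/20 / 3/40 = 2/3
P(W=2 | obs) = 1/40 / 3/40 = 1/3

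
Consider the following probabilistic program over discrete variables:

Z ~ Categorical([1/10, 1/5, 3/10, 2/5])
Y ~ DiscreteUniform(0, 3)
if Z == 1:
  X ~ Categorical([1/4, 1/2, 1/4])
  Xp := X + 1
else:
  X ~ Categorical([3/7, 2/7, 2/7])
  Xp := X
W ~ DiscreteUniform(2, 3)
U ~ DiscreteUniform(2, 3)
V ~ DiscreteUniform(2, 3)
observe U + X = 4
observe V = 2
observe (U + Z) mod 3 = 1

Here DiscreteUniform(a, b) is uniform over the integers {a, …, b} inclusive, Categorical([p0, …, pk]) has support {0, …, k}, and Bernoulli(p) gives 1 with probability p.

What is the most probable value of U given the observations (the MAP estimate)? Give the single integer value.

Enumerate traces; 16 have nonzero weight after conditioning:
  (Z=1, Y=0, X=1, W=2, U=3, V=2) weight 1/320
  (Z=1, Y=0, X=1, W=3, U=3, V=2) weight 1/320
  (Z=1, Y=1, X=1, W=2, U=3, V=2) weight 1/320
  (Z=1, Y=1, X=1, W=3, U=3, V=2) weight 1/320
  (Z=1, Y=2, X=1, W=2, U=3, V=2) weight 1/320
  (Z=1, Y=2, X=1, W=3, U=3, V=2) weight 1/320
  (Z=1, Y=3, X=1, W=2, U=3, V=2) weight 1/320
  (Z=1, Y=3, X=1, W=3, U=3, V=2) weight 1/320
  (Z=2, Y=0, X=2, W=2, U=2, V=2) weight 3/1120
  … 7 more
Group by U:
  weight(U=2) = 3/140
  weight(U=3) = 1/40
Total weight = 3/140 + 1/40 = 13/280
P(U=2 | obs) = 3/140 / 13/280 = 6/13
P(U=3 | obs) = 1/40 / 13/280 = 7/13
argmax = 3

argmax_v P(U = v | obs) = 3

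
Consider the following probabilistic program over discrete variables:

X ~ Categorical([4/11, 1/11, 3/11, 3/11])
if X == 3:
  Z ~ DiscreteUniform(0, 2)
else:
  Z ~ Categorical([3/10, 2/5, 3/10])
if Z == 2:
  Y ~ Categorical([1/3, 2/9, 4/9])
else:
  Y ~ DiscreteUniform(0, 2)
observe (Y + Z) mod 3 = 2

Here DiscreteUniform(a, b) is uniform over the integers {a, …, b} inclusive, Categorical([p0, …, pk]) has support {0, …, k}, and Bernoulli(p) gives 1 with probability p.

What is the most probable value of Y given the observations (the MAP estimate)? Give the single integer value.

argmax_v P(Y = v | obs) = 1

Enumerate traces; 12 have nonzero weight after conditioning:
  (X=0, Z=0, Y=2) weight 2/55
  (X=0, Z=1, Y=1) weight 8/165
  (X=0, Z=2, Y=0) weight 2/55
  (X=1, Z=0, Y=2) weight 1/110
  (X=1, Z=1, Y=1) weight 2/165
  (X=1, Z=2, Y=0) weight 1/110
  (X=2, Z=0, Y=2) weight 3/110
  (X=2, Z=1, Y=1) weight 2/55
  … 4 more
Group by Y:
  weight(Y=0) = 17/165
  weight(Y=1) = 7/55
  weight(Y=2) = 17/165
Total weight = 17/165 + 7/55 + 17/165 = 1/3
P(Y=0 | obs) = 17/165 / 1/3 = 17/55
P(Y=1 | obs) = 7/55 / 1/3 = 21/55
P(Y=2 | obs) = 17/165 / 1/3 = 17/55
argmax = 1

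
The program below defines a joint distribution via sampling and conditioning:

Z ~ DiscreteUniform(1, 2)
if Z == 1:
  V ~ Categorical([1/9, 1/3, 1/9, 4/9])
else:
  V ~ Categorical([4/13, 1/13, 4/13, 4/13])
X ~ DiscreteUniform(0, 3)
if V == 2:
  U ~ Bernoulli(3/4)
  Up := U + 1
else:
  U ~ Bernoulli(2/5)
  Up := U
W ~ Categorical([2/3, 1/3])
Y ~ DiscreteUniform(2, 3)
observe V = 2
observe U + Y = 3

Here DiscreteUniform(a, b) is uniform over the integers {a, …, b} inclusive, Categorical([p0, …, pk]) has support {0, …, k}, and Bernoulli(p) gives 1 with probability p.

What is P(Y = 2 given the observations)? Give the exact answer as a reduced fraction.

P(Y = 2 | obs) = 3/4

Enumerate traces; 32 have nonzero weight after conditioning:
  (Z=1, V=2, X=0, U=0, W=0, Y=3) weight 1/864
  (Z=1, V=2, X=0, U=0, W=1, Y=3) weight 1/1728
  (Z=1, V=2, X=0, U=1, W=0, Y=2) weight 1/288
  (Z=1, V=2, X=0, U=1, W=1, Y=2) weight 1/576
  (Z=1, V=2, X=1, U=0, W=0, Y=3) weight 1/864
  (Z=1, V=2, X=1, U=0, W=1, Y=3) weight 1/1728
  (Z=1, V=2, X=1, U=1, W=0, Y=2) weight 1/288
  (Z=1, V=2, X=1, U=1, W=1, Y=2) weight 1/576
  … 24 more
Group by Y:
  weight(Y=2) = 49/624
  weight(Y=3) = 49/1872
Total weight = 49/624 + 49/1872 = 49/468
P(Y=2 | obs) = 49/624 / 49/468 = 3/4
P(Y=3 | obs) = 49/1872 / 49/468 = 1/4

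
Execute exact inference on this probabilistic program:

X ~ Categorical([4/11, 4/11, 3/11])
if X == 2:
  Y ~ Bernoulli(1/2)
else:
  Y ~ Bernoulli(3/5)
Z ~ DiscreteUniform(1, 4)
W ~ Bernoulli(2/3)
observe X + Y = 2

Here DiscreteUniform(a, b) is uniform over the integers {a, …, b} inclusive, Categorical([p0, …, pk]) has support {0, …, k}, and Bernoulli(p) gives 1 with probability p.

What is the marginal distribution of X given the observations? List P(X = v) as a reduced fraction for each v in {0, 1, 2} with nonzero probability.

Enumerate traces; 16 have nonzero weight after conditioning:
  (X=1, Y=1, Z=1, W=0) weight 1/55
  (X=1, Y=1, Z=1, W=1) weight 2/55
  (X=1, Y=1, Z=2, W=0) weight 1/55
  (X=1, Y=1, Z=2, W=1) weight 2/55
  (X=1, Y=1, Z=3, W=0) weight 1/55
  (X=1, Y=1, Z=3, W=1) weight 2/55
  (X=1, Y=1, Z=4, W=0) weight 1/55
  (X=1, Y=1, Z=4, W=1) weight 2/55
  (X=2, Y=0, Z=1, W=0) weight 1/88
  … 7 more
Group by X:
  weight(X=1) = 12/55
  weight(X=2) = 3/22
Total weight = 12/55 + 3/22 = 39/110
P(X=1 | obs) = 12/55 / 39/110 = 8/13
P(X=2 | obs) = 3/22 / 39/110 = 5/13

P(X=1) = 8/13, P(X=2) = 5/13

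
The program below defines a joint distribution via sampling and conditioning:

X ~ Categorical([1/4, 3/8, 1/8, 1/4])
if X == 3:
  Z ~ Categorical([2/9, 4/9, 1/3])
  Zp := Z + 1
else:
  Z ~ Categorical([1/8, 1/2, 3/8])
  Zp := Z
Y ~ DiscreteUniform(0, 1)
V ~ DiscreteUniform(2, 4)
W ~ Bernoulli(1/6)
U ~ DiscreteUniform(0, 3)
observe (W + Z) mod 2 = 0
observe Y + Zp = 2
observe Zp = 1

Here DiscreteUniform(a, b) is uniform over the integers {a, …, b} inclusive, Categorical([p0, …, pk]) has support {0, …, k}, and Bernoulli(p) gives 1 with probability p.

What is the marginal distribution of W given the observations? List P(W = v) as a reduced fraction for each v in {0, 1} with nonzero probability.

P(W=0) = 20/47, P(W=1) = 27/47

Enumerate traces; 48 have nonzero weight after conditioning:
  (X=0, Z=1, Y=1, V=2, W=1, U=0) weight 1/1152
  (X=0, Z=1, Y=1, V=2, W=1, U=1) weight 1/1152
  (X=0, Z=1, Y=1, V=2, W=1, U=2) weight 1/1152
  (X=0, Z=1, Y=1, V=2, W=1, U=3) weight 1/1152
  (X=0, Z=1, Y=1, V=3, W=1, U=0) weight 1/1152
  (X=0, Z=1, Y=1, V=3, W=1, U=1) weight 1/1152
  (X=0, Z=1, Y=1, V=3, W=1, U=2) weight 1/1152
  (X=0, Z=1, Y=1, V=3, W=1, U=3) weight 1/1152
  (X=3, Z=0, Y=1, V=2, W=0, U=0) weight 5/2592
  … 39 more
Group by W:
  weight(W=0) = 5/216
  weight(W=1) = 1/32
Total weight = 5/216 + 1/32 = 47/864
P(W=0 | obs) = 5/216 / 47/864 = 20/47
P(W=1 | obs) = 1/32 / 47/864 = 27/47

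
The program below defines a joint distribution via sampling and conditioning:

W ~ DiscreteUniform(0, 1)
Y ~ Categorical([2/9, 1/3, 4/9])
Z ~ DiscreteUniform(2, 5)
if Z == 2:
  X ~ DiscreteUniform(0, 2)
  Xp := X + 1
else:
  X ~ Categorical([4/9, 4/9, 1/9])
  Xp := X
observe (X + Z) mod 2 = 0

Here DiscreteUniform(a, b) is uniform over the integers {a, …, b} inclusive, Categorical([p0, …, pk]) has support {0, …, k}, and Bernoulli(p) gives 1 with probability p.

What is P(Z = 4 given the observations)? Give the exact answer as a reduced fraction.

Enumerate traces; 36 have nonzero weight after conditioning:
  (W=0, Y=0, Z=2, X=0) weight 1/108
  (W=0, Y=0, Z=2, X=2) weight 1/108
  (W=0, Y=0, Z=3, X=1) weight 1/81
  (W=0, Y=0, Z=4, X=0) weight 1/81
  (W=0, Y=0, Z=4, X=2) weight 1/324
  (W=0, Y=0, Z=5, X=1) weight 1/81
  (W=0, Y=1, Z=2, X=0) weight 1/72
  (W=0, Y=1, Z=2, X=2) weight 1/72
  … 28 more
Group by Z:
  weight(Z=2) = 1/6
  weight(Z=3) = 1/9
  weight(Z=4) = 5/36
  weight(Z=5) = 1/9
Total weight = 1/6 + 1/9 + 5/36 + 1/9 = 19/36
P(Z=2 | obs) = 1/6 / 19/36 = 6/19
P(Z=3 | obs) = 1/9 / 19/36 = 4/19
P(Z=4 | obs) = 5/36 / 19/36 = 5/19
P(Z=5 | obs) = 1/9 / 19/36 = 4/19

P(Z = 4 | obs) = 5/19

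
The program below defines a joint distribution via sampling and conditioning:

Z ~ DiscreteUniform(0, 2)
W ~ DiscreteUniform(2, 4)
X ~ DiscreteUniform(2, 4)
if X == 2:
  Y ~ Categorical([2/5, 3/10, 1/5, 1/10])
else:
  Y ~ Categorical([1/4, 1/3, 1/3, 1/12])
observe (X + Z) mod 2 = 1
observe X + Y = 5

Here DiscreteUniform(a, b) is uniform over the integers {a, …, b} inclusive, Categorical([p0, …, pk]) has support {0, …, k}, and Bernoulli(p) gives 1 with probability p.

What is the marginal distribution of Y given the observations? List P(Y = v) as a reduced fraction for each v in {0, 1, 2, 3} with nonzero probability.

P(Y=1) = 10/33, P(Y=2) = 20/33, P(Y=3) = 1/11

Enumerate traces; 12 have nonzero weight after conditioning:
  (Z=0, W=2, X=3, Y=2) weight 1/81
  (Z=0, W=3, X=3, Y=2) weight 1/81
  (Z=0, W=4, X=3, Y=2) weight 1/81
  (Z=1, W=2, X=2, Y=3) weight 1/270
  (Z=1, W=2, X=4, Y=1) weight 1/81
  (Z=1, W=3, X=2, Y=3) weight 1/270
  (Z=1, W=3, X=4, Y=1) weight 1/81
  (Z=1, W=4, X=2, Y=3) weight 1/270
  … 4 more
Group by Y:
  weight(Y=1) = 1/27
  weight(Y=2) = 2/27
  weight(Y=3) = 1/90
Total weight = 1/27 + 2/27 + 1/90 = 11/90
P(Y=1 | obs) = 1/27 / 11/90 = 10/33
P(Y=2 | obs) = 2/27 / 11/90 = 20/33
P(Y=3 | obs) = 1/90 / 11/90 = 1/11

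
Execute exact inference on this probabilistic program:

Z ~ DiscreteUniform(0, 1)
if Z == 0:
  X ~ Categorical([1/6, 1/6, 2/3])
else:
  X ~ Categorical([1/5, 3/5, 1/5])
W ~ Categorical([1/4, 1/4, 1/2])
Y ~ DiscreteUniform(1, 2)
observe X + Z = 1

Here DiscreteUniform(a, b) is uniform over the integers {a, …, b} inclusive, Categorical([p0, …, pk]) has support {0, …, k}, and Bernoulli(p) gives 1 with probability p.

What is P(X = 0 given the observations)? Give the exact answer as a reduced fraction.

P(X = 0 | obs) = 6/11

Enumerate traces; 12 have nonzero weight after conditioning:
  (Z=0, X=1, W=0, Y=1) weight 1/96
  (Z=0, X=1, W=0, Y=2) weight 1/96
  (Z=0, X=1, W=1, Y=1) weight 1/96
  (Z=0, X=1, W=1, Y=2) weight 1/96
  (Z=0, X=1, W=2, Y=1) weight 1/48
  (Z=0, X=1, W=2, Y=2) weight 1/48
  (Z=1, X=0, W=0, Y=1) weight 1/80
  (Z=1, X=0, W=0, Y=2) weight 1/80
  … 4 more
Group by X:
  weight(X=0) = 1/10
  weight(X=1) = 1/12
Total weight = 1/10 + 1/12 = 11/60
P(X=0 | obs) = 1/10 / 11/60 = 6/11
P(X=1 | obs) = 1/12 / 11/60 = 5/11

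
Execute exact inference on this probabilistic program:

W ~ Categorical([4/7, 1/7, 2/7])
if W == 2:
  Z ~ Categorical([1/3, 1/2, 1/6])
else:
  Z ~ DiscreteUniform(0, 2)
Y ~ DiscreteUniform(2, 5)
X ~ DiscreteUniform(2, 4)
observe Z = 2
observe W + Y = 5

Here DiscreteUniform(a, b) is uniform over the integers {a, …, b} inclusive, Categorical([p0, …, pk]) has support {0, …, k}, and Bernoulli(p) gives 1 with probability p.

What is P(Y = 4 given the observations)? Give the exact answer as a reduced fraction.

Enumerate traces; 9 have nonzero weight after conditioning:
  (W=0, Z=2, Y=5, X=2) weight 1/63
  (W=0, Z=2, Y=5, X=3) weight 1/63
  (W=0, Z=2, Y=5, X=4) weight 1/63
  (W=1, Z=2, Y=4, X=2) weight 1/252
  (W=1, Z=2, Y=4, X=3) weight 1/252
  (W=1, Z=2, Y=4, X=4) weight 1/252
  (W=2, Z=2, Y=3, X=2) weight 1/252
  (W=2, Z=2, Y=3, X=3) weight 1/252
  … 1 more
Group by Y:
  weight(Y=3) = 1/84
  weight(Y=4) = 1/84
  weight(Y=5) = 1/21
Total weight = 1/84 + 1/84 + 1/21 = 1/14
P(Y=3 | obs) = 1/84 / 1/14 = 1/6
P(Y=4 | obs) = 1/84 / 1/14 = 1/6
P(Y=5 | obs) = 1/21 / 1/14 = 2/3

P(Y = 4 | obs) = 1/6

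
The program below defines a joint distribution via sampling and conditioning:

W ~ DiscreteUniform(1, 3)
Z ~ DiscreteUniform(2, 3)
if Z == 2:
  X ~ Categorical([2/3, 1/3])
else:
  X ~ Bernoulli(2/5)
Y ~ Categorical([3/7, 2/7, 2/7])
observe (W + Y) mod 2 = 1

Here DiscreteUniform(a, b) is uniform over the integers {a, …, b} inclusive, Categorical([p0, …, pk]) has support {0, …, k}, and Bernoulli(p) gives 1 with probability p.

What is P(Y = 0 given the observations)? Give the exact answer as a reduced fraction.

Enumerate traces; 20 have nonzero weight after conditioning:
  (W=1, Z=2, X=0, Y=0) weight 1/21
  (W=1, Z=2, X=0, Y=2) weight 2/63
  (W=1, Z=2, X=1, Y=0) weight 1/42
  (W=1, Z=2, X=1, Y=2) weight 1/63
  (W=1, Z=3, X=0, Y=0) weight 3/70
  (W=1, Z=3, X=0, Y=2) weight 1/35
  (W=1, Z=3, X=1, Y=0) weight 1/35
  (W=1, Z=3, X=1, Y=2) weight 2/105
  (W=2, Z=2, X=0, Y=1) weight 2/63
  … 11 more
Group by Y:
  weight(Y=0) = 2/7
  weight(Y=1) = 2/21
  weight(Y=2) = 4/21
Total weight = 2/7 + 2/21 + 4/21 = 4/7
P(Y=0 | obs) = 2/7 / 4/7 = 1/2
P(Y=1 | obs) = 2/21 / 4/7 = 1/6
P(Y=2 | obs) = 4/21 / 4/7 = 1/3

P(Y = 0 | obs) = 1/2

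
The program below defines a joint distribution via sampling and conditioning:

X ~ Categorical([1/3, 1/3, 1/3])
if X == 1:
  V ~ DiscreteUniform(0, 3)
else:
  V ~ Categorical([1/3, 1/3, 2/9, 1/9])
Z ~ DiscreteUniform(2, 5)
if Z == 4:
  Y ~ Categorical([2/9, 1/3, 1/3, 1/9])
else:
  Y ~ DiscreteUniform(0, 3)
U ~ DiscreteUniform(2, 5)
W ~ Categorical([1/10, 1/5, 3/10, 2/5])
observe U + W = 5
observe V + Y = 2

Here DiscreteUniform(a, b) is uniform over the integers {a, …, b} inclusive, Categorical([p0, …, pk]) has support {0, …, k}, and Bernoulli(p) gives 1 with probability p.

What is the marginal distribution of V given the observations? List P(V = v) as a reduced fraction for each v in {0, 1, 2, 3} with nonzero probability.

Enumerate traces; 144 have nonzero weight after conditioning:
  (X=0, V=0, Z=2, Y=2, U=2, W=3) weight 1/1440
  (X=0, V=0, Z=2, Y=2, U=3, W=2) weight 1/1920
  (X=0, V=0, Z=2, Y=2, U=4, W=1) weight 1/2880
  (X=0, V=0, Z=2, Y=2, U=5, W=0) weight 1/5760
  (X=0, V=0, Z=3, Y=2, U=2, W=3) weight 1/1440
  (X=0, V=0, Z=3, Y=2, U=3, W=2) weight 1/1920
  (X=0, V=0, Z=3, Y=2, U=4, W=1) weight 1/2880
  (X=0, V=0, Z=3, Y=2, U=5, W=0) weight 1/5760
  (X=0, V=1, Z=2, Y=1, U=2, W=3) weight 1/1440
  (X=0, V=2, Z=2, Y=0, U=2, W=3) weight 1/2160
  … 134 more
Group by V:
  weight(V=0) = 143/6912
  weight(V=1) = 143/6912
  weight(V=2) = 875/62208
Total weight = 143/6912 + 143/6912 + 875/62208 = 3449/62208
P(V=0 | obs) = 143/6912 / 3449/62208 = 1287/3449
P(V=1 | obs) = 143/6912 / 3449/62208 = 1287/3449
P(V=2 | obs) = 875/62208 / 3449/62208 = 875/3449

P(V=0) = 1287/3449, P(V=1) = 1287/3449, P(V=2) = 875/3449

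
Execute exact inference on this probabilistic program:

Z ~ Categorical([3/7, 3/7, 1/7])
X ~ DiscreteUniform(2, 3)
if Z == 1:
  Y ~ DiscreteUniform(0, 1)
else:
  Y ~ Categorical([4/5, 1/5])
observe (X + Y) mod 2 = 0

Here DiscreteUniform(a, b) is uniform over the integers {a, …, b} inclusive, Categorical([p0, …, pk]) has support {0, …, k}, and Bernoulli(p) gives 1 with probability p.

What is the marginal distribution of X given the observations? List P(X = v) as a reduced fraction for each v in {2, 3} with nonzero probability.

P(X=2) = 47/70, P(X=3) = 23/70

Enumerate traces; 6 have nonzero weight after conditioning:
  (Z=0, X=2, Y=0) weight 6/35
  (Z=0, X=3, Y=1) weight 3/70
  (Z=1, X=2, Y=0) weight 3/28
  (Z=1, X=3, Y=1) weight 3/28
  (Z=2, X=2, Y=0) weight 2/35
  (Z=2, X=3, Y=1) weight 1/70
Group by X:
  weight(X=2) = 47/140
  weight(X=3) = 23/140
Total weight = 47/140 + 23/140 = 1/2
P(X=2 | obs) = 47/140 / 1/2 = 47/70
P(X=3 | obs) = 23/140 / 1/2 = 23/70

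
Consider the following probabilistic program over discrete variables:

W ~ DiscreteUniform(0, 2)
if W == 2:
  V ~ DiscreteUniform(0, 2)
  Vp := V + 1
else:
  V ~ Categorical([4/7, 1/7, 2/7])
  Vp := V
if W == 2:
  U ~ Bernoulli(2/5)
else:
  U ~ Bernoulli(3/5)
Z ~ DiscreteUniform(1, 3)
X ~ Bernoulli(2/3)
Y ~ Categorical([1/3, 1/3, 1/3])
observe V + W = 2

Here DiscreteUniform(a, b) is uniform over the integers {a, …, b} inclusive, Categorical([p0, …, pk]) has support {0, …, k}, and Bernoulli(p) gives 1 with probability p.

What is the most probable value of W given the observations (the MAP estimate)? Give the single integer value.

argmax_v P(W = v | obs) = 2

Enumerate traces; 108 have nonzero weight after conditioning:
  (W=0, V=2, U=0, Z=1, X=0, Y=0) weight 4/2835
  (W=0, V=2, U=0, Z=1, X=0, Y=1) weight 4/2835
  (W=0, V=2, U=0, Z=1, X=0, Y=2) weight 4/2835
  (W=0, V=2, U=0, Z=1, X=1, Y=0) weight 8/2835
  (W=0, V=2, U=0, Z=1, X=1, Y=1) weight 8/2835
  (W=0, V=2, U=0, Z=1, X=1, Y=2) weight 8/2835
  (W=0, V=2, U=0, Z=2, X=0, Y=0) weight 4/2835
  (W=0, V=2, U=0, Z=2, X=0, Y=1) weight 4/2835
  (W=1, V=1, U=0, Z=1, X=0, Y=0) weight 2/2835
  (W=2, V=0, U=0, Z=1, X=0, Y=0) weight 1/405
  … 98 more
Group by W:
  weight(W=0) = 2/21
  weight(W=1) = 1/21
  weight(W=2) = 1/9
Total weight = 2/21 + 1/21 + 1/9 = 16/63
P(W=0 | obs) = 2/21 / 16/63 = 3/8
P(W=1 | obs) = 1/21 / 16/63 = 3/16
P(W=2 | obs) = 1/9 / 16/63 = 7/16
argmax = 2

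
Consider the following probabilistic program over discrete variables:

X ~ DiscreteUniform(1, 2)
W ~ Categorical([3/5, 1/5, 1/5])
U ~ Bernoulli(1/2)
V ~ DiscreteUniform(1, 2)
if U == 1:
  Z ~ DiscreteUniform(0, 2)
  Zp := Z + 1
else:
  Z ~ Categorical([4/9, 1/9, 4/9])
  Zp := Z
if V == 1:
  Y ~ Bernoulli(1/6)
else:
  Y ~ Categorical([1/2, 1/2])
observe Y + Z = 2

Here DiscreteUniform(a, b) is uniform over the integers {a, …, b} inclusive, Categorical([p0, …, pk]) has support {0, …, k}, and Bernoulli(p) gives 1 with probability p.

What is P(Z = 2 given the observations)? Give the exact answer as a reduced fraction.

P(Z = 2 | obs) = 7/9

Enumerate traces; 48 have nonzero weight after conditioning:
  (X=1, W=0, U=0, V=1, Z=1, Y=1) weight 1/720
  (X=1, W=0, U=0, V=1, Z=2, Y=0) weight 1/36
  (X=1, W=0, U=0, V=2, Z=1, Y=1) weight 1/240
  (X=1, W=0, U=0, V=2, Z=2, Y=0) weight 1/60
  (X=1, W=0, U=1, V=1, Z=1, Y=1) weight 1/240
  (X=1, W=0, U=1, V=1, Z=2, Y=0) weight 1/48
  (X=1, W=0, U=1, V=2, Z=1, Y=1) weight 1/80
  (X=1, W=0, U=1, V=2, Z=2, Y=0) weight 1/80
  … 40 more
Group by Z:
  weight(Z=1) = 2/27
  weight(Z=2) = 7/27
Total weight = 2/27 + 7/27 = 1/3
P(Z=1 | obs) = 2/27 / 1/3 = 2/9
P(Z=2 | obs) = 7/27 / 1/3 = 7/9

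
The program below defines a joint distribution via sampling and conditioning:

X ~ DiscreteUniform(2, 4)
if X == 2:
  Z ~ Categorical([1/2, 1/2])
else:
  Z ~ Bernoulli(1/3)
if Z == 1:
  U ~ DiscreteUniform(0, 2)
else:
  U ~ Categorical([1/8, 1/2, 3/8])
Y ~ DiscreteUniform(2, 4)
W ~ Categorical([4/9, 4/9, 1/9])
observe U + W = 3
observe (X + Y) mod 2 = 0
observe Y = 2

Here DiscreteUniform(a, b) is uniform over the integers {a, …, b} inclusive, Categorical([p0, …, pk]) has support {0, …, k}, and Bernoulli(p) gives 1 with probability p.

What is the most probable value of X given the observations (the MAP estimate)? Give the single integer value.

argmax_v P(X = v | obs) = 4

Enumerate traces; 8 have nonzero weight after conditioning:
  (X=2, Z=0, U=1, Y=2, W=2) weight 1/324
  (X=2, Z=0, U=2, Y=2, W=1) weight 1/108
  (X=2, Z=1, U=1, Y=2, W=2) weight 1/486
  (X=2, Z=1, U=2, Y=2, W=1) weight 2/243
  (X=4, Z=0, U=1, Y=2, W=2) weight 1/243
  (X=4, Z=0, U=2, Y=2, W=1) weight 1/81
  (X=4, Z=1, U=1, Y=2, W=2) weight 1/729
  (X=4, Z=1, U=2, Y=2, W=1) weight 4/729
Group by X:
  weight(X=2) = 11/486
  weight(X=4) = 17/729
Total weight = 11/486 + 17/729 = 67/1458
P(X=2 | obs) = 11/486 / 67/1458 = 33/67
P(X=4 | obs) = 17/729 / 67/1458 = 34/67
argmax = 4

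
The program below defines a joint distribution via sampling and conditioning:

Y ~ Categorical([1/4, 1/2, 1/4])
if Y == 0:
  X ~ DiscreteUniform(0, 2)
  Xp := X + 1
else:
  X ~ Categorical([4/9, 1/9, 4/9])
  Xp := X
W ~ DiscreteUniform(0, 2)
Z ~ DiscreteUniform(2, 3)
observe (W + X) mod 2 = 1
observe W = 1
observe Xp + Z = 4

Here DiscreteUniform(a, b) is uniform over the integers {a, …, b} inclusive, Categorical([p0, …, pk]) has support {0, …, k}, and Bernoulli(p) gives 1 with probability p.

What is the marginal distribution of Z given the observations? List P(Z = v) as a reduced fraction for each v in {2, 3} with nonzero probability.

Enumerate traces; 3 have nonzero weight after conditioning:
  (Y=0, X=0, W=1, Z=3) weight 1/72
  (Y=1, X=2, W=1, Z=2) weight 1/27
  (Y=2, X=2, W=1, Z=2) weight 1/54
Group by Z:
  weight(Z=2) = 1/18
  weight(Z=3) = 1/72
Total weight = 1/18 + 1/72 = 5/72
P(Z=2 | obs) = 1/18 / 5/72 = 4/5
P(Z=3 | obs) = 1/72 / 5/72 = 1/5

P(Z=2) = 4/5, P(Z=3) = 1/5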